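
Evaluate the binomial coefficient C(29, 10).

C(29,10) = (29·28·27·26·25·24·23·22·21·20) / 10! = 72684900288000 / 3628800 = 20030010.

20030010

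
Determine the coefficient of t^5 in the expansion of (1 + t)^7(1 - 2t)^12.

Coefficient of t^5 = Σ_{j} C(7,j)·1^j·C(12,5-j)·(-2)^(5-j) for j from 0 to 5.
= (-25344) + 55440 + (-36960) + 9240 + (-840) + 21 = 1557.

1557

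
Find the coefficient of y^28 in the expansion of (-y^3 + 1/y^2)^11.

11

General term: C(11,j)·(-y^3)^j·(1/y^2)^(11-j), with y-exponent 3j − 2(11−j) = 5j − 22.
Set 5j − 22 = 28: j = 10.
C(11,10) = 11; (-1)^10 = 1; 1^1 = 1.
Coefficient = 11 · 1 · 1 = 11.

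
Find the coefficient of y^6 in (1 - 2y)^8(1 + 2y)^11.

Coefficient of y^6 = Σ_{j} C(8,j)·(-2)^j·C(11,6-j)·2^(6-j) for j from 0 to 6.
= 29568 + (-236544) + 591360 + (-591360) + 246400 + (-39424) + 1792 = 1792.

1792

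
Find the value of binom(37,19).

17672631900

C(37,19) = C(37,18) by symmetry.
C(37,18) = (37·36·35·34·33·32·31·30·29·28·27·26·25·24·23·22·21·20) / 18! = 113146793787569865523200000 / 6402373705728000 = 17672631900.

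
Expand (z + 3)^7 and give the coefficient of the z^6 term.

The general term is C(7,j)·(z)^j·(3)^(7-j); the z^6 term has j = 6.
C(7,6) = 7.
Coefficient = C(7,6) · 3^1 = 7 · 3 = 21.

21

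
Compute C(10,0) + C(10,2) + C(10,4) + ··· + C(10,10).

Even-k terms of row 10 sum to 2^9 = 512.

512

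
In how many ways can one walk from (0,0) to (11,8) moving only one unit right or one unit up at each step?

Each path is a sequence of 19 steps with 11 rights: C(19,11) = 75582.

75582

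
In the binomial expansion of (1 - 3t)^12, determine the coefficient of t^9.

-4330260

The general term is C(12,j)·(1)^j·(-3t)^(12-j); the t^9 term has j = 3.
C(12,3) = 220.
Coefficient = C(12,3) · (-3)^9 = 220 · (-19683) = -4330260.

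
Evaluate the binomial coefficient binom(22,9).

497420

C(22,9) = (22·21·20·19·18·17·16·15·14) / 9! = 180503769600 / 362880 = 497420.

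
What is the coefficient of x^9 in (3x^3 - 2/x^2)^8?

General term: C(8,j)·(3x^3)^j·(-2/x^2)^(8-j), with x-exponent 3j − 2(8−j) = 5j − 16.
Set 5j − 16 = 9: j = 5.
C(8,5) = 56; 3^5 = 243; (-2)^3 = -8.
Coefficient = 56 · 243 · (-8) = -108864.

-108864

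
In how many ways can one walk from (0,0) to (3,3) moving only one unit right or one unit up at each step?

20

Each path is a sequence of 6 steps with 3 rights: C(6,3) = 20.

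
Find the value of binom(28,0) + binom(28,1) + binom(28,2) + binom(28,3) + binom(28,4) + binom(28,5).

122438

1 + 28 + 378 + 3276 + 20475 + 98280 = 122438.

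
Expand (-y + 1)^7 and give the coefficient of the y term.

-7

The general term is C(7,j)·(-y)^j·(1)^(7-j); the y^1 term has j = 1.
C(7,1) = 7.
Coefficient = C(7,1) · (-1)^1 = 7 · (-1) = -7.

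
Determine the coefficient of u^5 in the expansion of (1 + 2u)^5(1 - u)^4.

42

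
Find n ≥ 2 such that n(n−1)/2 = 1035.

46

n(n−1)/2 = 1035 ⇒ n(n−1) = 2070. Since 46·45 = 2070, n = 46.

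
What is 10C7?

120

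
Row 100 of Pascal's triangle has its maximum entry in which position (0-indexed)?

C(100,k) is maximized at k = 100/2 = 50.

50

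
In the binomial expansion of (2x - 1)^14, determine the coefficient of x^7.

The general term is C(14,j)·(2x)^j·(-1)^(14-j); the x^7 term has j = 7.
C(14,7) = 3432.
Coefficient = C(14,7) · 2^7 · (-1)^7 = 3432 · 128 · (-1) = -439296.

-439296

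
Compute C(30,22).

5852925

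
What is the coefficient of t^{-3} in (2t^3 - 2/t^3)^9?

General term: C(9,j)·(2t^3)^j·(-2/t^3)^(9-j), with t-exponent 3j − 3(9−j) = 6j − 27.
Set 6j − 27 = -3: j = 4.
C(9,4) = 126; 2^4 = 16; (-2)^5 = -32.
Coefficient = 126 · 16 · (-32) = -64512.

-64512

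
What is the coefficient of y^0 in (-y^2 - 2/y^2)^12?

General term: C(12,j)·(-y^2)^j·(-2/y^2)^(12-j), with y-exponent 2j − 2(12−j) = 4j − 24.
Set 4j − 24 = 0: j = 6.
C(12,6) = 924; (-1)^6 = 1; (-2)^6 = 64.
Coefficient = 924 · 1 · 64 = 59136.

59136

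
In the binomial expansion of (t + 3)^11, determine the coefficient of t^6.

112266

The general term is C(11,j)·(t)^j·(3)^(11-j); the t^6 term has j = 6.
C(11,6) = 462.
Coefficient = C(11,6) · 3^5 = 462 · 243 = 112266.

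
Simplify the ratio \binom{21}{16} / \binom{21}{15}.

3/8

C(n,k+1)/C(n,k) = (n−k)/(k+1) = (21−15)/(15+1) = 6/16 = 3/8.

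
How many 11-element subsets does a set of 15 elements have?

1365

C(15,11) = C(15,4) by symmetry.
C(15,4) = (15·14·13·12) / 4! = 32760 / 24 = 1365.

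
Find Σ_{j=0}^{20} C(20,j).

Setting x = 1 in (1+x)^20 gives Σ C(20,j) = 2^20 = 1048576.

1048576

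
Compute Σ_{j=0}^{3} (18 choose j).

1 + 18 + 153 + 816 = 988.

988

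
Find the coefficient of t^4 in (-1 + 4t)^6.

3840

The general term is C(6,j)·(-1)^j·(4t)^(6-j); the t^4 term has j = 2.
C(6,2) = 15.
Coefficient = C(6,2) · 4^4 = 15 · 256 = 3840.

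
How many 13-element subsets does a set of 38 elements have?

5414950296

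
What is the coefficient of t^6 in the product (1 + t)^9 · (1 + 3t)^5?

52761

Coefficient of t^6 = Σ_{j} C(9,j)·1^j·C(5,6-j)·3^(6-j) for j from 1 to 6.
= 2187 + 14580 + 22680 + 11340 + 1890 + 84 = 52761.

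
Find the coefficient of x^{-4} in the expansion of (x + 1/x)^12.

General term: C(12,j)·(x)^j·(1/x)^(12-j), with x-exponent 1j − 1(12−j) = 2j − 12.
Set 2j − 12 = -4: j = 4.
C(12,4) = 495; 1^4 = 1; 1^8 = 1.
Coefficient = 495 · 1 · 1 = 495.

495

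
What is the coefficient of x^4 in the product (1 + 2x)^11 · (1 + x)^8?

23302

Coefficient of x^4 = Σ_{j} C(11,j)·2^j·C(8,4-j)·1^(4-j) for j from 0 to 4.
= 70 + 1232 + 6160 + 10560 + 5280 = 23302.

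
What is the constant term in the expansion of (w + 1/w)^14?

General term: C(14,j)·(w)^j·(1/w)^(14-j), with w-exponent 1j − 1(14−j) = 2j − 14.
Set 2j − 14 = 0: j = 7.
C(14,7) = 3432; 1^7 = 1; 1^7 = 1.
Coefficient = 3432 · 1 · 1 = 3432.

3432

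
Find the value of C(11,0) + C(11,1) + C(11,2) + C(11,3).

232

1 + 11 + 55 + 165 = 232.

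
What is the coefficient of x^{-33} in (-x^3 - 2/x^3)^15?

General term: C(15,j)·(-x^3)^j·(-2/x^3)^(15-j), with x-exponent 3j − 3(15−j) = 6j − 45.
Set 6j − 45 = -33: j = 2.
C(15,2) = 105; (-1)^2 = 1; (-2)^13 = -8192.
Coefficient = 105 · 1 · (-8192) = -860160.

-860160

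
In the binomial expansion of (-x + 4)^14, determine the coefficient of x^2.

1526726656

The general term is C(14,j)·(-x)^j·(4)^(14-j); the x^2 term has j = 2.
C(14,2) = 91.
Coefficient = C(14,2) · 4^12 = 91 · 16777216 = 1526726656.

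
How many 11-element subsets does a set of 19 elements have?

C(19,11) = C(19,8) by symmetry.
C(19,8) = (19·18·17·16·15·14·13·12) / 8! = 3047466240 / 40320 = 75582.

75582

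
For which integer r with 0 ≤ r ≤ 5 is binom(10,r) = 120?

C(10,r) increases on 0 ≤ r ≤ 5. C(10,2) = 45 and C(10,3) = 120, so r = 3.

3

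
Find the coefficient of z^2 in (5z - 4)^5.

-16000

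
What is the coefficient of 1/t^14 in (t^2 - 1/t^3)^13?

General term: C(13,j)·(t^2)^j·(-1/t^3)^(13-j), with t-exponent 2j − 3(13−j) = 5j − 39.
Set 5j − 39 = -14: j = 5.
C(13,5) = 1287; 1^5 = 1; (-1)^8 = 1.
Coefficient = 1287 · 1 · 1 = 1287.

1287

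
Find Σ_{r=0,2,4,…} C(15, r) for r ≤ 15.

16384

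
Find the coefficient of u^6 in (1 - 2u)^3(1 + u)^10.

Coefficient of u^6 = Σ_{j} C(3,j)·(-2)^j·C(10,6-j)·1^(6-j) for j from 0 to 3.
= 210 + (-1512) + 2520 + (-960) = 258.

258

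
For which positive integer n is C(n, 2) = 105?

n(n−1)/2 = 105 ⇒ n(n−1) = 210. Since 15·14 = 210, n = 15.

15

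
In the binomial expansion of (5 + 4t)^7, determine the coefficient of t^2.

1050000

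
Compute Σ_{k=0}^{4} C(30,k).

31931

1 + 30 + 435 + 4060 + 27405 = 31931.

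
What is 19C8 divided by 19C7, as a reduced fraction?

3/2

C(n,k+1)/C(n,k) = (n−k)/(k+1) = (19−7)/(7+1) = 12/8 = 3/2.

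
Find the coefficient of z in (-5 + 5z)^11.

537109375

The general term is C(11,j)·(-5)^j·(5z)^(11-j); the z^1 term has j = 10.
C(11,10) = 11.
Coefficient = C(11,10) · (-5)^10 · 5^1 = 11 · 9765625 · 5 = 537109375.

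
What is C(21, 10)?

352716

C(21,10) = (21·20·19·18·17·16·15·14·13·12) / 10! = 1279935820800 / 3628800 = 352716.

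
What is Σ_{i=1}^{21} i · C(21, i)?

22020096

Differentiating (1+x)^21 and setting x=1: Σ i·C(21,i) = 21·2^20 = 22020096.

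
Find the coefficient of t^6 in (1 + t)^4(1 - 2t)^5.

72

Coefficient of t^6 = Σ_{j} C(4,j)·1^j·C(5,6-j)·(-2)^(6-j) for j from 1 to 4.
= (-128) + 480 + (-320) + 40 = 72.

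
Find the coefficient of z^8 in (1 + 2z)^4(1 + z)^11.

33957

Coefficient of z^8 = Σ_{j} C(4,j)·2^j·C(11,8-j)·1^(8-j) for j from 0 to 4.
= 165 + 2640 + 11088 + 14784 + 5280 = 33957.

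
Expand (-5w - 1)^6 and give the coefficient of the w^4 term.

9375

The general term is C(6,j)·(-5w)^j·(-1)^(6-j); the w^4 term has j = 4.
C(6,4) = 15.
Coefficient = C(6,4) · (-5)^4 = 15 · 625 = 9375.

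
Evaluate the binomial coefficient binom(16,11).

4368

C(16,11) = C(16,5) by symmetry.
C(16,5) = (16·15·14·13·12) / 5! = 524160 / 120 = 4368.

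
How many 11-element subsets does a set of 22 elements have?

C(22,11) = (22·21·20·19·18·17·16·15·14·13·12) / 11! = 28158588057600 / 39916800 = 705432.

705432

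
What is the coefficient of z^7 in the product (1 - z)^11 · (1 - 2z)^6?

-137258

Coefficient of z^7 = Σ_{j} C(11,j)·(-1)^j·C(6,7-j)·(-2)^(7-j) for j from 1 to 7.
= (-704) + (-10560) + (-39600) + (-52800) + (-27720) + (-5544) + (-330) = -137258.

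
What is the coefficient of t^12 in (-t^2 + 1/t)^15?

-5005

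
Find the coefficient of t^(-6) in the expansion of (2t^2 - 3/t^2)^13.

270208224

General term: C(13,j)·(2t^2)^j·(-3/t^2)^(13-j), with t-exponent 2j − 2(13−j) = 4j − 26.
Set 4j − 26 = -6: j = 5.
C(13,5) = 1287; 2^5 = 32; (-3)^8 = 6561.
Coefficient = 1287 · 32 · 6561 = 270208224.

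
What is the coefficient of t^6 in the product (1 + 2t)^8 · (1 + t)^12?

Coefficient of t^6 = Σ_{j} C(8,j)·2^j·C(12,6-j)·1^(6-j) for j from 0 to 6.
= 924 + 12672 + 55440 + 98560 + 73920 + 21504 + 1792 = 264812.

264812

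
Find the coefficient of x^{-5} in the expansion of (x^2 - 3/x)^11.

-1082565

General term: C(11,j)·(x^2)^j·(-3/x)^(11-j), with x-exponent 2j − 1(11−j) = 3j − 11.
Set 3j − 11 = -5: j = 2.
C(11,2) = 55; 1^2 = 1; (-3)^9 = -19683.
Coefficient = 55 · 1 · (-19683) = -1082565.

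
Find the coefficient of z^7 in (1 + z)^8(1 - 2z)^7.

720

Coefficient of z^7 = Σ_{j} C(8,j)·1^j·C(7,7-j)·(-2)^(7-j) for j from 0 to 7.
= (-128) + 3584 + (-18816) + 31360 + (-19600) + 4704 + (-392) + 8 = 720.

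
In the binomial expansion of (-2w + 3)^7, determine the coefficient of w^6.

The general term is C(7,j)·(-2w)^j·(3)^(7-j); the w^6 term has j = 6.
C(7,6) = 7.
Coefficient = C(7,6) · (-2)^6 · 3^1 = 7 · 64 · 3 = 1344.

1344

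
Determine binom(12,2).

66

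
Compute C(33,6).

1107568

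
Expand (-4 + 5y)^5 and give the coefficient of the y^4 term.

The general term is C(5,j)·(-4)^j·(5y)^(5-j); the y^4 term has j = 1.
C(5,1) = 5.
Coefficient = C(5,1) · (-4)^1 · 5^4 = 5 · (-4) · 625 = -12500.

-12500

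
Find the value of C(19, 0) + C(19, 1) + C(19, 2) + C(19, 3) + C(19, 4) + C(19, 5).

1 + 19 + 171 + 969 + 3876 + 11628 = 16664.

16664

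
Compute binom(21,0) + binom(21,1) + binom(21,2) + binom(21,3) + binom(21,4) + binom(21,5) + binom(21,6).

82160

1 + 21 + 210 + 1330 + 5985 + 20349 + 54264 = 82160.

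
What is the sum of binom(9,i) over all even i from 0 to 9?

Even-i terms of row 9 sum to 2^8 = 256.

256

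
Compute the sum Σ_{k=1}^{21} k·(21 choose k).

22020096

Since k·C(21,k) = 21·C(20,k−1), the sum is 21·2^20 = 21·1048576 = 22020096.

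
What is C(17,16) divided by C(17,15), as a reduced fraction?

C(n,k+1)/C(n,k) = (n−k)/(k+1) = (17−15)/(15+1) = 2/16 = 1/8.

1/8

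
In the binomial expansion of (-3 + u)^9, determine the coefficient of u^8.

-27

The general term is C(9,j)·(-3)^j·(u)^(9-j); the u^8 term has j = 1.
C(9,1) = 9.
Coefficient = C(9,1) · (-3)^1 = 9 · (-3) = -27.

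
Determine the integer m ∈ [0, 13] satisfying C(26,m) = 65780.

5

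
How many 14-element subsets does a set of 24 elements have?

1961256

C(24,14) = C(24,10) by symmetry.
C(24,10) = (24·23·22·21·20·19·18·17·16·15) / 10! = 7117005772800 / 3628800 = 1961256.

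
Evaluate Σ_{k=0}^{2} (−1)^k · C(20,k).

The partial alternating sum Σ_{k=0}^{2} (−1)^k C(20,k) = (−1)^2 C(19,2) = 171.

171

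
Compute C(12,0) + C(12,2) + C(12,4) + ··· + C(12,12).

2048

Half of (1+1)^12 + (1−1)^12 gives the even-index sum: 2^11 = 2048.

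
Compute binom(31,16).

C(31,16) = C(31,15) by symmetry.
C(31,15) = (31·30·29·28·27·26·25·24·23·22·21·20·19·18·17) / 15! = 393008709555221760000 / 1307674368000 = 300540195.

300540195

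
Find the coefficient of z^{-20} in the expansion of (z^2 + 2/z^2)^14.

General term: C(14,j)·(z^2)^j·(2/z^2)^(14-j), with z-exponent 2j − 2(14−j) = 4j − 28.
Set 4j − 28 = -20: j = 2.
C(14,2) = 91; 1^2 = 1; 2^12 = 4096.
Coefficient = 91 · 1 · 4096 = 372736.

372736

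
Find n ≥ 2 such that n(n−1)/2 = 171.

n(n−1)/2 = 171 ⇒ n(n−1) = 342. Since 19·18 = 342, n = 19.

19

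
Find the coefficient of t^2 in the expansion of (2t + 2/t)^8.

General term: C(8,j)·(2t)^j·(2/t)^(8-j), with t-exponent 1j − 1(8−j) = 2j − 8.
Set 2j − 8 = 2: j = 5.
C(8,5) = 56; 2^5 = 32; 2^3 = 8.
Coefficient = 56 · 32 · 8 = 14336.

14336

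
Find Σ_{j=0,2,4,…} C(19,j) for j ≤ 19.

Half of (1+1)^19 + (1−1)^19 gives the even-index sum: 2^18 = 262144.

262144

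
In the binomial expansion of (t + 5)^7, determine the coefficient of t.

The general term is C(7,j)·(t)^j·(5)^(7-j); the t^1 term has j = 1.
C(7,1) = 7.
Coefficient = C(7,1) · 5^6 = 7 · 15625 = 109375.

109375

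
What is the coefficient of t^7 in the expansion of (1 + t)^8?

The general term is C(8,j)·(1)^j·(t)^(8-j); the t^7 term has j = 1.
C(8,1) = 8.
Coefficient = C(8,1) = 8.

8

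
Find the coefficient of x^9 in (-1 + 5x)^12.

-429687500

The general term is C(12,j)·(-1)^j·(5x)^(12-j); the x^9 term has j = 3.
C(12,3) = 220.
Coefficient = C(12,3) · (-1)^3 · 5^9 = 220 · (-1) · 1953125 = -429687500.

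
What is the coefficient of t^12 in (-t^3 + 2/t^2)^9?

672

General term: C(9,j)·(-t^3)^j·(2/t^2)^(9-j), with t-exponent 3j − 2(9−j) = 5j − 18.
Set 5j − 18 = 12: j = 6.
C(9,6) = 84; (-1)^6 = 1; 2^3 = 8.
Coefficient = 84 · 1 · 8 = 672.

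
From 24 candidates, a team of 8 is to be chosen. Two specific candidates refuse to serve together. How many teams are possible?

660858

All 8-subsets: C(24,8) = 735471. Those containing both fixed elements: C(22,6) = 74613.
735471 − 74613 = 660858.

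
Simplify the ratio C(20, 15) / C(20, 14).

2/5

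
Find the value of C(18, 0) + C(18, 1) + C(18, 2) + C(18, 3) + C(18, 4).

4048

1 + 18 + 153 + 816 + 3060 = 4048.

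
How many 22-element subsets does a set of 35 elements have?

1476337800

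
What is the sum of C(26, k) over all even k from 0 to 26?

33554432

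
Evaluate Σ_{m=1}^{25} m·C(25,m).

Differentiating (1+x)^25 and setting x=1: Σ m·C(25,m) = 25·2^24 = 419430400.

419430400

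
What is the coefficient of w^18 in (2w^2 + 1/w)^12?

67584

General term: C(12,j)·(2w^2)^j·(1/w)^(12-j), with w-exponent 2j − 1(12−j) = 3j − 12.
Set 3j − 12 = 18: j = 10.
C(12,10) = 66; 2^10 = 1024; 1^2 = 1.
Coefficient = 66 · 1024 · 1 = 67584.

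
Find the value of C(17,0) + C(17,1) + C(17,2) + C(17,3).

834

1 + 17 + 136 + 680 = 834.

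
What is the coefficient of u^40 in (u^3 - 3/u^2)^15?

General term: C(15,j)·(u^3)^j·(-3/u^2)^(15-j), with u-exponent 3j − 2(15−j) = 5j − 30.
Set 5j − 30 = 40: j = 14.
C(15,14) = 15; 1^14 = 1; (-3)^1 = -3.
Coefficient = 15 · 1 · (-3) = -45.

-45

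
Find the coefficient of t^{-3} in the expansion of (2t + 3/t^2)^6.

4320

General term: C(6,j)·(2t)^j·(3/t^2)^(6-j), with t-exponent 1j − 2(6−j) = 3j − 12.
Set 3j − 12 = -3: j = 3.
C(6,3) = 20; 2^3 = 8; 3^3 = 27.
Coefficient = 20 · 8 · 27 = 4320.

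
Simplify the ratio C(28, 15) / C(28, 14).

14/15

C(n,k+1)/C(n,k) = (n−k)/(k+1) = (28−14)/(14+1) = 14/15.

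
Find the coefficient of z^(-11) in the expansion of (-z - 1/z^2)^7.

-7

General term: C(7,j)·(-z)^j·(-1/z^2)^(7-j), with z-exponent 1j − 2(7−j) = 3j − 14.
Set 3j − 14 = -11: j = 1.
C(7,1) = 7; (-1)^1 = -1; (-1)^6 = 1.
Coefficient = 7 · (-1) · 1 = -7.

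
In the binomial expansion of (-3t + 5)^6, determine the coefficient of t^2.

The general term is C(6,j)·(-3t)^j·(5)^(6-j); the t^2 term has j = 2.
C(6,2) = 15.
Coefficient = C(6,2) · (-3)^2 · 5^4 = 15 · 9 · 625 = 84375.

84375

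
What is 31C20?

C(31,20) = C(31,11) by symmetry.
C(31,11) = (31·30·29·28·27·26·25·24·23·22·21) / 11! = 3379847863392000 / 39916800 = 84672315.

84672315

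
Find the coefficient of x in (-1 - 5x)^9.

-45

The general term is C(9,j)·(-1)^j·(-5x)^(9-j); the x^1 term has j = 8.
C(9,8) = 9.
Coefficient = C(9,8) · (-5)^1 = 9 · (-5) = -45.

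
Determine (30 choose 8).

5852925

C(30,8) = (30·29·28·27·26·25·24·23) / 8! = 235989936000 / 40320 = 5852925.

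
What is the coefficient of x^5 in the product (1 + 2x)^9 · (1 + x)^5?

22363

Coefficient of x^5 = Σ_{j} C(9,j)·2^j·C(5,5-j)·1^(5-j) for j from 0 to 5.
= 1 + 90 + 1440 + 6720 + 10080 + 4032 = 22363.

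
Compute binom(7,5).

C(7,5) = C(7,2) by symmetry.
C(7,2) = (7·6) / 2! = 42 / 2 = 21.

21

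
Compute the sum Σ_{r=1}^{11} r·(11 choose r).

11264

Differentiating (1+x)^11 and setting x=1: Σ r·C(11,r) = 11·2^10 = 11264.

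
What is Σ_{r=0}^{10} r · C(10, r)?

5120

Differentiating (1+x)^10 and setting x=1: Σ r·C(10,r) = 10·2^9 = 5120.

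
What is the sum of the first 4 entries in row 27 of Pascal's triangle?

3304

1 + 27 + 351 + 2925 = 3304.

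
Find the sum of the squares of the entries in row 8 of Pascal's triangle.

By Vandermonde's identity, Σ C(8,k)² = C(16,8) = 12870.

12870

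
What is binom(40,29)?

2311801440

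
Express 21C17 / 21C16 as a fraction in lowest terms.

5/17

C(n,k+1)/C(n,k) = (n−k)/(k+1) = (21−16)/(16+1) = 5/17.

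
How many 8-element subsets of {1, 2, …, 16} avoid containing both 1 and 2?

All 8-subsets: C(16,8) = 12870. Those containing both fixed elements: C(14,6) = 3003.
12870 − 3003 = 9867.

9867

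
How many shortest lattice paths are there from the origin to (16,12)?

Each path is a sequence of 28 steps with 16 rights: C(28,16) = 30421755.

30421755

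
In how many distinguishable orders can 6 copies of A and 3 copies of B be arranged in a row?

84

Choose positions for the A's: C(9,6) = 84.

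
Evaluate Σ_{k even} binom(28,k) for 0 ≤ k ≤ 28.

Even-k terms of row 28 sum to 2^27 = 134217728.

134217728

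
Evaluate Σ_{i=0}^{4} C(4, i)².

By Vandermonde's identity, Σ C(4,i)² = C(8,4) = 70.

70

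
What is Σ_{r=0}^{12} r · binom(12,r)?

Since r·C(12,r) = 12·C(11,r−1), the sum is 12·2^11 = 12·2048 = 24576.

24576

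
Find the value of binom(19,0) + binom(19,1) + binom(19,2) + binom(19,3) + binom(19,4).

1 + 19 + 171 + 969 + 3876 = 5036.

5036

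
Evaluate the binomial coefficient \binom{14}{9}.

2002

C(14,9) = C(14,5) by symmetry.
C(14,5) = (14·13·12·11·10) / 5! = 240240 / 120 = 2002.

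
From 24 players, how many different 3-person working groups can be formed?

This is C(24,3) = 2024.

2024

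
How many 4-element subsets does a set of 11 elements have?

330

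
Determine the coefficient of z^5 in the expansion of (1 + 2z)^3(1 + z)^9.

2178

Coefficient of z^5 = Σ_{j} C(3,j)·2^j·C(9,5-j)·1^(5-j) for j from 0 to 3.
= 126 + 756 + 1008 + 288 = 2178.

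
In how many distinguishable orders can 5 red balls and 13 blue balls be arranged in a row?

8568

Choose positions for the red balls: C(18,5) = 8568.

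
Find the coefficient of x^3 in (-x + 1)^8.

The general term is C(8,j)·(-x)^j·(1)^(8-j); the x^3 term has j = 3.
C(8,3) = 56.
Coefficient = C(8,3) · (-1)^3 = 56 · (-1) = -56.

-56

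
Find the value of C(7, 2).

C(7,2) = (7·6) / 2! = 42 / 2 = 21.

21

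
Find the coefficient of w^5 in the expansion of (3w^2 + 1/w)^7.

2835

General term: C(7,j)·(3w^2)^j·(1/w)^(7-j), with w-exponent 2j − 1(7−j) = 3j − 7.
Set 3j − 7 = 5: j = 4.
C(7,4) = 35; 3^4 = 81; 1^3 = 1.
Coefficient = 35 · 81 · 1 = 2835.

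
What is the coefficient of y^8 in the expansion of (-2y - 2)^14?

The general term is C(14,j)·(-2y)^j·(-2)^(14-j); the y^8 term has j = 8.
C(14,8) = 3003.
Coefficient = C(14,8) · (-2)^8 · (-2)^6 = 3003 · 256 · 64 = 49201152.

49201152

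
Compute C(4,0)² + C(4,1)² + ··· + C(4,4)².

By Vandermonde's identity, Σ C(4,i)² = C(8,4) = 70.

70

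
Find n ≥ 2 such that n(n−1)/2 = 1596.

57

n(n−1)/2 = 1596 ⇒ n(n−1) = 3192. Since 57·56 = 3192, n = 57.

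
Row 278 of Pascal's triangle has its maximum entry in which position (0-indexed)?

139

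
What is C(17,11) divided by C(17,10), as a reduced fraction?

7/11

C(n,k+1)/C(n,k) = (n−k)/(k+1) = (17−10)/(10+1) = 7/11.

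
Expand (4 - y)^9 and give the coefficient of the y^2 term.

589824

The general term is C(9,j)·(4)^j·(-y)^(9-j); the y^2 term has j = 7.
C(9,7) = 36.
Coefficient = C(9,7) · 4^7 = 36 · 16384 = 589824.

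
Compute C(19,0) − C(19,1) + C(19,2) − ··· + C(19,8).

43758

The partial alternating sum Σ_{k=0}^{8} (−1)^k C(19,k) = (−1)^8 C(18,8) = 43758.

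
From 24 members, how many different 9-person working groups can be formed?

This is C(24,9) = 1307504.

1307504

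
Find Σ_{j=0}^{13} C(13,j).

8192

Setting x = 1 in (1+x)^13 gives Σ C(13,j) = 2^13 = 8192.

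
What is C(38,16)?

22239974430

C(38,16) = (38·37·36·35·34·33·32·31·30·29·28·27·26·25·24·23) / 16! = 465322312113382563840000 / 20922789888000 = 22239974430.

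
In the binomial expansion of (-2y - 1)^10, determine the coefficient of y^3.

960

The general term is C(10,j)·(-2y)^j·(-1)^(10-j); the y^3 term has j = 3.
C(10,3) = 120.
Coefficient = C(10,3) · (-2)^3 · (-1)^7 = 120 · (-8) · (-1) = 960.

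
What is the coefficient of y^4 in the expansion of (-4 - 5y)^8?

11200000

The general term is C(8,j)·(-4)^j·(-5y)^(8-j); the y^4 term has j = 4.
C(8,4) = 70.
Coefficient = C(8,4) · (-4)^4 · (-5)^4 = 70 · 256 · 625 = 11200000.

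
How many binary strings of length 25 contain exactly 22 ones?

Choose the 22 positions: C(25,22) = 2300.

2300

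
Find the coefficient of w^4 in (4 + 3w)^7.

The general term is C(7,j)·(4)^j·(3w)^(7-j); the w^4 term has j = 3.
C(7,3) = 35.
Coefficient = C(7,3) · 4^3 · 3^4 = 35 · 64 · 81 = 181440.

181440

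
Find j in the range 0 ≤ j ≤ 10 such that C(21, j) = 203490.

C(21,j) increases on 0 ≤ j ≤ 10. C(21,7) = 116280 and C(21,8) = 203490, so j = 8.

8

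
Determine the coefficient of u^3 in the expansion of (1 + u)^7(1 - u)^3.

-8

Coefficient of u^3 = Σ_{j} C(7,j)·1^j·C(3,3-j)·(-1)^(3-j) for j from 0 to 3.
= (-1) + 21 + (-63) + 35 = -8.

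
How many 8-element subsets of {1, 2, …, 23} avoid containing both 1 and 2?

All 8-subsets: C(23,8) = 490314. Those containing both fixed elements: C(21,6) = 54264.
490314 − 54264 = 436050.

436050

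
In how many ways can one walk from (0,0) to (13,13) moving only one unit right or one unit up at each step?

10400600

Each path is a sequence of 26 steps with 13 rights: C(26,13) = 10400600.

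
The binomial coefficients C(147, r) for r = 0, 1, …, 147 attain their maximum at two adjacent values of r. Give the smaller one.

For odd n = 147, C(147,r) peaks at r = (n−1)/2 and (n+1)/2; the smaller is 73.

73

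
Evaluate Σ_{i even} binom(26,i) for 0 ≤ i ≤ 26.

Half of (1+1)^26 + (1−1)^26 gives the even-index sum: 2^25 = 33554432.

33554432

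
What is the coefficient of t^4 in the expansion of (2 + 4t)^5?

2560

The general term is C(5,j)·(2)^j·(4t)^(5-j); the t^4 term has j = 1.
C(5,1) = 5.
Coefficient = C(5,1) · 2^1 · 4^4 = 5 · 2 · 256 = 2560.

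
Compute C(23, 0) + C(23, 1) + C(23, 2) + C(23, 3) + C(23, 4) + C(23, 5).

44552

1 + 23 + 253 + 1771 + 8855 + 33649 = 44552.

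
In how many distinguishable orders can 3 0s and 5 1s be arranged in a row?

56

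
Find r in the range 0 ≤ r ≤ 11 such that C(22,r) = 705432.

C(22,r) increases on 0 ≤ r ≤ 11. C(22,10) = 646646 and C(22,11) = 705432, so r = 11.

11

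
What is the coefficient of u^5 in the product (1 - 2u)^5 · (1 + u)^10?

120

Coefficient of u^5 = Σ_{j} C(5,j)·(-2)^j·C(10,5-j)·1^(5-j) for j from 0 to 5.
= 252 + (-2100) + 4800 + (-3600) + 800 + (-32) = 120.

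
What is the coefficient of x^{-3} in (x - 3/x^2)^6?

-540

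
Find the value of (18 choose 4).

C(18,4) = (18·17·16·15) / 4! = 73440 / 24 = 3060.

3060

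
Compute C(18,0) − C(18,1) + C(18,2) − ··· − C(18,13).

-2380

The partial alternating sum Σ_{k=0}^{13} (−1)^k C(18,k) = (−1)^13 C(17,13) = -2380.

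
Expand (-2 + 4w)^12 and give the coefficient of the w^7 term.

-415236096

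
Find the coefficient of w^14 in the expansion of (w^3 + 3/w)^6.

18

General term: C(6,j)·(w^3)^j·(3/w)^(6-j), with w-exponent 3j − 1(6−j) = 4j − 6.
Set 4j − 6 = 14: j = 5.
C(6,5) = 6; 1^5 = 1; 3^1 = 3.
Coefficient = 6 · 1 · 3 = 18.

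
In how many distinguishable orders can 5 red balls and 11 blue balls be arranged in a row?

4368

Choose positions for the red balls: C(16,5) = 4368.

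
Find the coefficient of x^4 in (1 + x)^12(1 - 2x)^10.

-185

Coefficient of x^4 = Σ_{j} C(12,j)·1^j·C(10,4-j)·(-2)^(4-j) for j from 0 to 4.
= 3360 + (-11520) + 11880 + (-4400) + 495 = -185.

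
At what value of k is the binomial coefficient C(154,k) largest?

77

C(154,k) is maximized at k = 154/2 = 77.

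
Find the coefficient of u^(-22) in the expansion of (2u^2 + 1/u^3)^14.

16016

General term: C(14,j)·(2u^2)^j·(1/u^3)^(14-j), with u-exponent 2j − 3(14−j) = 5j − 42.
Set 5j − 42 = -22: j = 4.
C(14,4) = 1001; 2^4 = 16; 1^10 = 1.
Coefficient = 1001 · 16 · 1 = 16016.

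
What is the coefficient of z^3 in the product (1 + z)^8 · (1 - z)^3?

-5

Coefficient of z^3 = Σ_{j} C(8,j)·1^j·C(3,3-j)·(-1)^(3-j) for j from 0 to 3.
= (-1) + 24 + (-84) + 56 = -5.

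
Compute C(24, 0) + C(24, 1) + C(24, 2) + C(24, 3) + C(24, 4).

1 + 24 + 276 + 2024 + 10626 = 12951.

12951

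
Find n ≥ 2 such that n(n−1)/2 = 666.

n(n−1)/2 = 666 ⇒ n(n−1) = 1332. Since 37·36 = 1332, n = 37.

37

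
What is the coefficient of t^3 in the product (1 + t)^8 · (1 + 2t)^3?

Coefficient of t^3 = Σ_{j} C(8,j)·1^j·C(3,3-j)·2^(3-j) for j from 0 to 3.
= 8 + 96 + 168 + 56 = 328.

328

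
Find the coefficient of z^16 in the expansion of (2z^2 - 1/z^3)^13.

General term: C(13,j)·(2z^2)^j·(-1/z^3)^(13-j), with z-exponent 2j − 3(13−j) = 5j − 39.
Set 5j − 39 = 16: j = 11.
C(13,11) = 78; 2^11 = 2048; (-1)^2 = 1.
Coefficient = 78 · 2048 · 1 = 159744.

159744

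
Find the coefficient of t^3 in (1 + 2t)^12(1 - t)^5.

Coefficient of t^3 = Σ_{j} C(12,j)·2^j·C(5,3-j)·(-1)^(3-j) for j from 0 to 3.
= (-10) + 240 + (-1320) + 1760 = 670.

670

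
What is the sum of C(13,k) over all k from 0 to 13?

Setting x = 1 in (1+x)^13 gives Σ C(13,k) = 2^13 = 8192.

8192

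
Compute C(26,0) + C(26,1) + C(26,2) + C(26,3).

1 + 26 + 325 + 2600 = 2952.

2952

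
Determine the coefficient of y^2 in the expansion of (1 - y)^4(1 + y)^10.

Coefficient of y^2 = Σ_{j} C(4,j)·(-1)^j·C(10,2-j)·1^(2-j) for j from 0 to 2.
= 45 + (-40) + 6 = 11.

11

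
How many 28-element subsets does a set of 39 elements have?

1676056044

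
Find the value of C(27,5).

C(27,5) = (27·26·25·24·23) / 5! = 9687600 / 120 = 80730.

80730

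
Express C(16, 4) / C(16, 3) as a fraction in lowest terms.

13/4

C(n,k+1)/C(n,k) = (n−k)/(k+1) = (16−3)/(3+1) = 13/4.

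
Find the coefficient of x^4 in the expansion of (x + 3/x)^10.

3240

General term: C(10,j)·(x)^j·(3/x)^(10-j), with x-exponent 1j − 1(10−j) = 2j − 10.
Set 2j − 10 = 4: j = 7.
C(10,7) = 120; 1^7 = 1; 3^3 = 27.
Coefficient = 120 · 1 · 27 = 3240.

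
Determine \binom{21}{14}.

116280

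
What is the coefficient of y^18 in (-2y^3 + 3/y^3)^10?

103680

General term: C(10,j)·(-2y^3)^j·(3/y^3)^(10-j), with y-exponent 3j − 3(10−j) = 6j − 30.
Set 6j − 30 = 18: j = 8.
C(10,8) = 45; (-2)^8 = 256; 3^2 = 9.
Coefficient = 45 · 256 · 9 = 103680.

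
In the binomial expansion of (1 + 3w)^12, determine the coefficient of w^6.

673596

The general term is C(12,j)·(1)^j·(3w)^(12-j); the w^6 term has j = 6.
C(12,6) = 924.
Coefficient = C(12,6) · 3^6 = 924 · 729 = 673596.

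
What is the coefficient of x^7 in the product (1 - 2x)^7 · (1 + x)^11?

Coefficient of x^7 = Σ_{j} C(7,j)·(-2)^j·C(11,7-j)·1^(7-j) for j from 0 to 7.
= 330 + (-6468) + 38808 + (-92400) + 92400 + (-36960) + 4928 + (-128) = 510.

510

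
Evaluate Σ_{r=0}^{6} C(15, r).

9949

1 + 15 + 105 + 455 + 1365 + 3003 + 5005 = 9949.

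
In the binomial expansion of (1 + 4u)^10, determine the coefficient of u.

40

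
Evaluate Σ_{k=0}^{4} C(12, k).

794

1 + 12 + 66 + 220 + 495 = 794.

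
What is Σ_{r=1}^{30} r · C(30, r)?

16106127360

Differentiating (1+x)^30 and setting x=1: Σ r·C(30,r) = 30·2^29 = 16106127360.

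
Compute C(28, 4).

20475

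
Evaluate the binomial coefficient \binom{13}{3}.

286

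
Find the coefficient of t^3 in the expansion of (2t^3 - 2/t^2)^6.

-1280

General term: C(6,j)·(2t^3)^j·(-2/t^2)^(6-j), with t-exponent 3j − 2(6−j) = 5j − 12.
Set 5j − 12 = 3: j = 3.
C(6,3) = 20; 2^3 = 8; (-2)^3 = -8.
Coefficient = 20 · 8 · (-8) = -1280.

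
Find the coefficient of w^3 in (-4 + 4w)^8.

-3670016

The general term is C(8,j)·(-4)^j·(4w)^(8-j); the w^3 term has j = 5.
C(8,5) = 56.
Coefficient = C(8,5) · (-4)^5 · 4^3 = 56 · (-1024) · 64 = -3670016.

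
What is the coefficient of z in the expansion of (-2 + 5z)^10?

-25600

The general term is C(10,j)·(-2)^j·(5z)^(10-j); the z^1 term has j = 9.
C(10,9) = 10.
Coefficient = C(10,9) · (-2)^9 · 5^1 = 10 · (-512) · 5 = -25600.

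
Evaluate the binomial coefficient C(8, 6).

C(8,6) = C(8,2) by symmetry.
C(8,2) = (8·7) / 2! = 56 / 2 = 28.

28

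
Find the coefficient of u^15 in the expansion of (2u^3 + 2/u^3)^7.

General term: C(7,j)·(2u^3)^j·(2/u^3)^(7-j), with u-exponent 3j − 3(7−j) = 6j − 21.
Set 6j − 21 = 15: j = 6.
C(7,6) = 7; 2^6 = 64; 2^1 = 2.
Coefficient = 7 · 64 · 2 = 896.

896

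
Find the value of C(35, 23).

834451800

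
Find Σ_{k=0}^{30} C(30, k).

The entries of row 30 sum to 2^30 = 1073741824.

1073741824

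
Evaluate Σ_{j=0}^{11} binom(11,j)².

Σ C(11,j)² is the coefficient of x^11 in (1+x)^11(1+x)^11 = (1+x)^22, i.e. C(22,11) = 705432.

705432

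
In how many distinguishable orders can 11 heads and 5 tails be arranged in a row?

Choose positions for the heads: C(16,11) = 4368.

4368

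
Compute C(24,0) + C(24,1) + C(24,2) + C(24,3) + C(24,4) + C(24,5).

1 + 24 + 276 + 2024 + 10626 + 42504 = 55455.

55455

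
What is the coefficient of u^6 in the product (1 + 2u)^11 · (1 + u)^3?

Coefficient of u^6 = Σ_{j} C(11,j)·2^j·C(3,6-j)·1^(6-j) for j from 3 to 6.
= 1320 + 15840 + 44352 + 29568 = 91080.

91080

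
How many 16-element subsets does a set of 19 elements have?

C(19,16) = C(19,3) by symmetry.
C(19,3) = (19·18·17) / 3! = 5814 / 6 = 969.

969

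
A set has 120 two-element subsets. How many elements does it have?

16

n(n−1)/2 = 120 ⇒ n(n−1) = 240. Since 16·15 = 240, n = 16.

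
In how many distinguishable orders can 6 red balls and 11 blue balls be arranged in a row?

Choose positions for the red balls: C(17,6) = 12376.

12376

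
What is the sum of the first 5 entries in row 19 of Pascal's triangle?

5036

1 + 19 + 171 + 969 + 3876 = 5036.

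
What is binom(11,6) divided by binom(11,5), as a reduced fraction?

C(n,k+1)/C(n,k) = (n−k)/(k+1) = (11−5)/(5+1) = 6/6 = 1.

1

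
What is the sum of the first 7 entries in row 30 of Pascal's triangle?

1 + 30 + 435 + 4060 + 27405 + 142506 + 593775 = 768212.

768212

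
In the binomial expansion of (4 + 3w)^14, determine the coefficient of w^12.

773778096

The general term is C(14,j)·(4)^j·(3w)^(14-j); the w^12 term has j = 2.
C(14,2) = 91.
Coefficient = C(14,2) · 4^2 · 3^12 = 91 · 16 · 531441 = 773778096.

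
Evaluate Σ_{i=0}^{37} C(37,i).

The entries of row 37 sum to 2^37 = 137438953472.

137438953472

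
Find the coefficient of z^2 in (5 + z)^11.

The general term is C(11,j)·(5)^j·(z)^(11-j); the z^2 term has j = 9.
C(11,9) = 55.
Coefficient = C(11,9) · 5^9 = 55 · 1953125 = 107421875.

107421875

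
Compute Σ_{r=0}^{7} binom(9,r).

502

1 + 9 + 36 + 84 + 126 + 126 + 84 + 36 = 502.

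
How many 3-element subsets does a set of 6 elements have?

20

C(6,3) = (6·5·4) / 3! = 120 / 6 = 20.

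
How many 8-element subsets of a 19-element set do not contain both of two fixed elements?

All 8-subsets: C(19,8) = 75582. Those containing both fixed elements: C(17,6) = 12376.
75582 − 12376 = 63206.

63206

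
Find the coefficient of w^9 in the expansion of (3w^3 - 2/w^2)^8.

-108864

General term: C(8,j)·(3w^3)^j·(-2/w^2)^(8-j), with w-exponent 3j − 2(8−j) = 5j − 16.
Set 5j − 16 = 9: j = 5.
C(8,5) = 56; 3^5 = 243; (-2)^3 = -8.
Coefficient = 56 · 243 · (-8) = -108864.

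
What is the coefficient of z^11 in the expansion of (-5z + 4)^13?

-60937500000

The general term is C(13,j)·(-5z)^j·(4)^(13-j); the z^11 term has j = 11.
C(13,11) = 78.
Coefficient = C(13,11) · (-5)^11 · 4^2 = 78 · (-48828125) · 16 = -60937500000.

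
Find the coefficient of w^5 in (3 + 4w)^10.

62705664

The general term is C(10,j)·(3)^j·(4w)^(10-j); the w^5 term has j = 5.
C(10,5) = 252.
Coefficient = C(10,5) · 3^5 · 4^5 = 252 · 243 · 1024 = 62705664.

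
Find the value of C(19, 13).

27132

C(19,13) = C(19,6) by symmetry.
C(19,6) = (19·18·17·16·15·14) / 6! = 19535040 / 720 = 27132.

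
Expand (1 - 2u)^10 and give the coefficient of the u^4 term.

3360

The general term is C(10,j)·(1)^j·(-2u)^(10-j); the u^4 term has j = 6.
C(10,6) = 210.
Coefficient = C(10,6) · (-2)^4 = 210 · 16 = 3360.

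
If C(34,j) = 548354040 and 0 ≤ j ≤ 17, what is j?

12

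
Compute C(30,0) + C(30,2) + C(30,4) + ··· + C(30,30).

536870912

Half of (1+1)^30 + (1−1)^30 gives the even-index sum: 2^29 = 536870912.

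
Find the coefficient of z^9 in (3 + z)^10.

The general term is C(10,j)·(3)^j·(z)^(10-j); the z^9 term has j = 1.
C(10,1) = 10.
Coefficient = C(10,1) · 3^1 = 10 · 3 = 30.

30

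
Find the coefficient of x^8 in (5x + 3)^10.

The general term is C(10,j)·(5x)^j·(3)^(10-j); the x^8 term has j = 8.
C(10,8) = 45.
Coefficient = C(10,8) · 5^8 · 3^2 = 45 · 390625 · 9 = 158203125.

158203125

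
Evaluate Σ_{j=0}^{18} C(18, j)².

Σ C(18,j)² is the coefficient of x^18 in (1+x)^18(1+x)^18 = (1+x)^36, i.e. C(36,18) = 9075135300.

9075135300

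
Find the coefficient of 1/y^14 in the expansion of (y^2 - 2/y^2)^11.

-28160

General term: C(11,j)·(y^2)^j·(-2/y^2)^(11-j), with y-exponent 2j − 2(11−j) = 4j − 22.
Set 4j − 22 = -14: j = 2.
C(11,2) = 55; 1^2 = 1; (-2)^9 = -512.
Coefficient = 55 · 1 · (-512) = -28160.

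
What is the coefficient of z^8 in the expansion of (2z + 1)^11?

42240

The general term is C(11,j)·(2z)^j·(1)^(11-j); the z^8 term has j = 8.
C(11,8) = 165.
Coefficient = C(11,8) · 2^8 = 165 · 256 = 42240.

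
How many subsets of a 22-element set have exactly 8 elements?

319770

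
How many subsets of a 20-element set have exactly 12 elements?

125970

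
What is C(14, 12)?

91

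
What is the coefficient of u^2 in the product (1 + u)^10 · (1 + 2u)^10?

Coefficient of u^2 = Σ_{j} C(10,j)·1^j·C(10,2-j)·2^(2-j) for j from 0 to 2.
= 180 + 200 + 45 = 425.

425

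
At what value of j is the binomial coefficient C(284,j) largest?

142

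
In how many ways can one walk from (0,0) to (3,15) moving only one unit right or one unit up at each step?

816

Each path is a sequence of 18 steps with 3 rights: C(18,3) = 816.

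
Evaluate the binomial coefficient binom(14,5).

2002

C(14,5) = (14·13·12·11·10) / 5! = 240240 / 120 = 2002.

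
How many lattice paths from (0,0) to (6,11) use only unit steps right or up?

Each path is a sequence of 17 steps with 6 rights: C(17,6) = 12376.

12376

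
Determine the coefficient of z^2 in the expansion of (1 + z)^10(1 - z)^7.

-4

Coefficient of z^2 = Σ_{j} C(10,j)·1^j·C(7,2-j)·(-1)^(2-j) for j from 0 to 2.
= 21 + (-70) + 45 = -4.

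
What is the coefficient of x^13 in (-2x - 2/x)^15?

-491520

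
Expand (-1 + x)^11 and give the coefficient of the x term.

11

The general term is C(11,j)·(-1)^j·(x)^(11-j); the x^1 term has j = 10.
C(11,10) = 11.
Coefficient = C(11,10) = 11.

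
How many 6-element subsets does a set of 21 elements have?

54264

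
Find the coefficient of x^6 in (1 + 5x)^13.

26812500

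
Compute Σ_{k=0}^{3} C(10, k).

176

1 + 10 + 45 + 120 = 176.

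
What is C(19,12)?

C(19,12) = C(19,7) by symmetry.
C(19,7) = (19·18·17·16·15·14·13) / 7! = 253955520 / 5040 = 50388.

50388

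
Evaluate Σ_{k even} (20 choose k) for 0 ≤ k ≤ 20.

524288

Half of (1+1)^20 + (1−1)^20 gives the even-index sum: 2^19 = 524288.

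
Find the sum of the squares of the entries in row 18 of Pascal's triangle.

By Vandermonde's identity, Σ C(18,j)² = C(36,18) = 9075135300.

9075135300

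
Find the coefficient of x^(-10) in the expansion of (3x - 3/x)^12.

General term: C(12,j)·(3x)^j·(-3/x)^(12-j), with x-exponent 1j − 1(12−j) = 2j − 12.
Set 2j − 12 = -10: j = 1.
C(12,1) = 12; 3^1 = 3; (-3)^11 = -177147.
Coefficient = 12 · 3 · (-177147) = -6377292.

-6377292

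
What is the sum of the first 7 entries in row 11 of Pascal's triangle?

1 + 11 + 55 + 165 + 330 + 462 + 462 = 1486.

1486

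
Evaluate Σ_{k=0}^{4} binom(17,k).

3214

1 + 17 + 136 + 680 + 2380 = 3214.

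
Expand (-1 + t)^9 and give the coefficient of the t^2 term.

The general term is C(9,j)·(-1)^j·(t)^(9-j); the t^2 term has j = 7.
C(9,7) = 36.
Coefficient = C(9,7) · (-1)^7 = 36 · (-1) = -36.

-36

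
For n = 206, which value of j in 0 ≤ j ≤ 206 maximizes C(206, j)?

103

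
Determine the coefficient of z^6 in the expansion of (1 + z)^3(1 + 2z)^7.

4424

Coefficient of z^6 = Σ_{j} C(3,j)·1^j·C(7,6-j)·2^(6-j) for j from 0 to 3.
= 448 + 2016 + 1680 + 280 = 4424.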